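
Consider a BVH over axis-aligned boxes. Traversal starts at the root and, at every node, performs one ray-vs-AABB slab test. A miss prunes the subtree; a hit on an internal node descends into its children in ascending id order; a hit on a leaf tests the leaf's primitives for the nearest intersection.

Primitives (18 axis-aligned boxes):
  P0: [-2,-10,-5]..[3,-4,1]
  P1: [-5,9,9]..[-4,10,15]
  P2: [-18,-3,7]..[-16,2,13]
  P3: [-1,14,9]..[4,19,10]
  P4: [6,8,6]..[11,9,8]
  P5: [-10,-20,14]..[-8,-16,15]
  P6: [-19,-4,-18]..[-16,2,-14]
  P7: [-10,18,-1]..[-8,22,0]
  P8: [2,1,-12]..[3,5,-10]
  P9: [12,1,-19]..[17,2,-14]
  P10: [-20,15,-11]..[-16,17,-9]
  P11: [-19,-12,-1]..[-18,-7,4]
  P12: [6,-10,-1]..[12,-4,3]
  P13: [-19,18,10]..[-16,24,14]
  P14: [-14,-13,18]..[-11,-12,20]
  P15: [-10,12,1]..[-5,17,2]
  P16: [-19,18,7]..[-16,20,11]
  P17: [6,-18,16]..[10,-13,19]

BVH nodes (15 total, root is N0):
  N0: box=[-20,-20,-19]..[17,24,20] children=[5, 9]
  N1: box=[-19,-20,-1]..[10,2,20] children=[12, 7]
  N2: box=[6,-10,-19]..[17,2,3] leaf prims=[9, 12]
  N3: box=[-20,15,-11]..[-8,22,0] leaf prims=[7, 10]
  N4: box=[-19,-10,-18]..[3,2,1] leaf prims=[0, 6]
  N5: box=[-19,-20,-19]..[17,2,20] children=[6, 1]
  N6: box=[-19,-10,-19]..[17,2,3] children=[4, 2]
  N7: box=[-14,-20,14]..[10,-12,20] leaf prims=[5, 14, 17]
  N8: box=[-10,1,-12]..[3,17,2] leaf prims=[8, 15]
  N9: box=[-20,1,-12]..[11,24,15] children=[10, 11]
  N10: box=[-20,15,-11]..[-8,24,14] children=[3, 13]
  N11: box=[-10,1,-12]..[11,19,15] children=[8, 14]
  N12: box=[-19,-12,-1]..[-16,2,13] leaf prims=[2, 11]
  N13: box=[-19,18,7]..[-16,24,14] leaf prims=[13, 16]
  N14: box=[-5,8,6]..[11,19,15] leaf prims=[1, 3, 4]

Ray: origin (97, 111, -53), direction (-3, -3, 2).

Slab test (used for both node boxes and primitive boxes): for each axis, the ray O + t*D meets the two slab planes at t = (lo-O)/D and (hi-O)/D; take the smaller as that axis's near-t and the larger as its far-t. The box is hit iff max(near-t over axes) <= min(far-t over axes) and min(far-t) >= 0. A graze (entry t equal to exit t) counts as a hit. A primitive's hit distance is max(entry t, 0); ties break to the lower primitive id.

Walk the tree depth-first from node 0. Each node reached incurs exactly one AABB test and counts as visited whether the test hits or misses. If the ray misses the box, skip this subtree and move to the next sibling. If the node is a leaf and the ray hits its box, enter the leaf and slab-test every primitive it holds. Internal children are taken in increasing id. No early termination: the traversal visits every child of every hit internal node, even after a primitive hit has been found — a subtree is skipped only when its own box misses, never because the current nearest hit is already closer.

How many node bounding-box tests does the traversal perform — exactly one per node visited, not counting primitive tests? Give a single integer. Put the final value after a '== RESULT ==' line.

Trace the traversal:
N0 x:[80/3,39] y:[29,131/3] z:[17,73/2] -> hit [29,73/2], descend [5, 9]
  N5 x:[80/3,116/3] y:[109/3,131/3] z:[17,73/2] -> hit [109/3,73/2], descend [1, 6]
    N1 x:[29,116/3] y:[109/3,131/3] z:[26,73/2] -> hit [109/3,73/2], descend [7, 12]
      N7 x:[29,37] y:[41,131/3] z:[67/2,73/2] -> miss, prune
      N12 x:[113/3,116/3] y:[109/3,41] z:[26,33] -> miss, prune
    N6 x:[80/3,116/3] y:[109/3,121/3] z:[17,28] -> miss, prune
  N9 x:[86/3,39] y:[29,110/3] z:[41/2,34] -> hit [29,34], descend [10, 11]
    N10 x:[35,39] y:[29,32] z:[21,67/2] -> miss, prune
    N11 x:[86/3,107/3] y:[92/3,110/3] z:[41/2,34] -> hit [92/3,34], descend [8, 14]
      N8 x:[94/3,107/3] y:[94/3,110/3] z:[41/2,55/2] -> miss, prune
      N14 x:[86/3,34] y:[92/3,103/3] z:[59/2,34] -> hit [92/3,34] leaf, test {P1@t=101/3, P3@t=31, P4(miss)}

Summary -> nodes [0, 5, 1, 7, 12, 6, 9, 10, 11, 8, 14]; box-tests=11; leaf-entries=1; first=P3

== RESULT ==
11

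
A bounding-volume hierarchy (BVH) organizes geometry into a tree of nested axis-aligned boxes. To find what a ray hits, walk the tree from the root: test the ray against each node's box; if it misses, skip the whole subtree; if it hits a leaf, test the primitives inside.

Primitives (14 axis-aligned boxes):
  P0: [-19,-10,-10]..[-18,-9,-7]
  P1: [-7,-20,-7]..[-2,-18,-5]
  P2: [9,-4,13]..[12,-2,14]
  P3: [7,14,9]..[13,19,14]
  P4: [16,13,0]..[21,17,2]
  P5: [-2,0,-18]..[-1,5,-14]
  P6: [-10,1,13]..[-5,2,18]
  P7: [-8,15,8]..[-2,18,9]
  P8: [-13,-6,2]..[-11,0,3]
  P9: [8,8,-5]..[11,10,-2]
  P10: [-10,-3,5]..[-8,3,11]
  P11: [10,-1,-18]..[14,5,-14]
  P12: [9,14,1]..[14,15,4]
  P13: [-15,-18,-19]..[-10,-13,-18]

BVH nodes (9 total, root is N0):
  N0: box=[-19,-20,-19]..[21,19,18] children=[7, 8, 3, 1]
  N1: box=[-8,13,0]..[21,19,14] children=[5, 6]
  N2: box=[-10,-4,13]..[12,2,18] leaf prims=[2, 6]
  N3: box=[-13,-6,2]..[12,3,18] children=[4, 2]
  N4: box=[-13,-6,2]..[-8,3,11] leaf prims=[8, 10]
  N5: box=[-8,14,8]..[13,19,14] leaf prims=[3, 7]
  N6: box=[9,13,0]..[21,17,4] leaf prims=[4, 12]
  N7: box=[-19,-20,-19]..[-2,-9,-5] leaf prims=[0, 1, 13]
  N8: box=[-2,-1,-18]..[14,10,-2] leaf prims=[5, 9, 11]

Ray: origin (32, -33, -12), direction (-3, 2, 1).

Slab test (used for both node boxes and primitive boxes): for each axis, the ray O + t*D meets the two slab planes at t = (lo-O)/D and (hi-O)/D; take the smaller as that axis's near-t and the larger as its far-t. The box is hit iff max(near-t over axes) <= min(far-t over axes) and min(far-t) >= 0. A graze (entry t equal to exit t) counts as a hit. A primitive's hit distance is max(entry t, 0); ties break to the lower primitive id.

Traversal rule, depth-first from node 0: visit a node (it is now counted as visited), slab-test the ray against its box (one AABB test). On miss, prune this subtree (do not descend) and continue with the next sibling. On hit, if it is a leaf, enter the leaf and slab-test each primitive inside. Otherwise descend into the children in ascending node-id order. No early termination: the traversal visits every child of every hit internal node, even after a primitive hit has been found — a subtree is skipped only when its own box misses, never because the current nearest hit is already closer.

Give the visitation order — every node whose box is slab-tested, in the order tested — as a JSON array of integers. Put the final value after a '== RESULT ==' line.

Traverse from the root:
N0 x:[11/3,17] y:[13/2,26] z:[-7,30] -> hit [13/2,17], descend [1, 3, 7, 8]
  N1 x:[11/3,40/3] y:[23,26] z:[12,26] -> miss, prune
  N3 x:[20/3,15] y:[27/2,18] z:[14,30] -> hit [14,15], descend [2, 4]
    N2 x:[20/3,14] y:[29/2,35/2] z:[25,30] -> miss, prune
    N4 x:[40/3,15] y:[27/2,18] z:[14,23] -> hit [14,15] leaf, test {P8@t=43/3, P10(miss)}
  N7 x:[34/3,17] y:[13/2,12] z:[-7,7] -> miss, prune
  N8 x:[6,34/3] y:[16,43/2] z:[-6,10] -> miss, prune

Visited [0, 1, 3, 2, 4, 7, 8]. Tests: 7 box, 1 leaf. Nearest: P8.

== RESULT ==
[0, 1, 3, 2, 4, 7, 8]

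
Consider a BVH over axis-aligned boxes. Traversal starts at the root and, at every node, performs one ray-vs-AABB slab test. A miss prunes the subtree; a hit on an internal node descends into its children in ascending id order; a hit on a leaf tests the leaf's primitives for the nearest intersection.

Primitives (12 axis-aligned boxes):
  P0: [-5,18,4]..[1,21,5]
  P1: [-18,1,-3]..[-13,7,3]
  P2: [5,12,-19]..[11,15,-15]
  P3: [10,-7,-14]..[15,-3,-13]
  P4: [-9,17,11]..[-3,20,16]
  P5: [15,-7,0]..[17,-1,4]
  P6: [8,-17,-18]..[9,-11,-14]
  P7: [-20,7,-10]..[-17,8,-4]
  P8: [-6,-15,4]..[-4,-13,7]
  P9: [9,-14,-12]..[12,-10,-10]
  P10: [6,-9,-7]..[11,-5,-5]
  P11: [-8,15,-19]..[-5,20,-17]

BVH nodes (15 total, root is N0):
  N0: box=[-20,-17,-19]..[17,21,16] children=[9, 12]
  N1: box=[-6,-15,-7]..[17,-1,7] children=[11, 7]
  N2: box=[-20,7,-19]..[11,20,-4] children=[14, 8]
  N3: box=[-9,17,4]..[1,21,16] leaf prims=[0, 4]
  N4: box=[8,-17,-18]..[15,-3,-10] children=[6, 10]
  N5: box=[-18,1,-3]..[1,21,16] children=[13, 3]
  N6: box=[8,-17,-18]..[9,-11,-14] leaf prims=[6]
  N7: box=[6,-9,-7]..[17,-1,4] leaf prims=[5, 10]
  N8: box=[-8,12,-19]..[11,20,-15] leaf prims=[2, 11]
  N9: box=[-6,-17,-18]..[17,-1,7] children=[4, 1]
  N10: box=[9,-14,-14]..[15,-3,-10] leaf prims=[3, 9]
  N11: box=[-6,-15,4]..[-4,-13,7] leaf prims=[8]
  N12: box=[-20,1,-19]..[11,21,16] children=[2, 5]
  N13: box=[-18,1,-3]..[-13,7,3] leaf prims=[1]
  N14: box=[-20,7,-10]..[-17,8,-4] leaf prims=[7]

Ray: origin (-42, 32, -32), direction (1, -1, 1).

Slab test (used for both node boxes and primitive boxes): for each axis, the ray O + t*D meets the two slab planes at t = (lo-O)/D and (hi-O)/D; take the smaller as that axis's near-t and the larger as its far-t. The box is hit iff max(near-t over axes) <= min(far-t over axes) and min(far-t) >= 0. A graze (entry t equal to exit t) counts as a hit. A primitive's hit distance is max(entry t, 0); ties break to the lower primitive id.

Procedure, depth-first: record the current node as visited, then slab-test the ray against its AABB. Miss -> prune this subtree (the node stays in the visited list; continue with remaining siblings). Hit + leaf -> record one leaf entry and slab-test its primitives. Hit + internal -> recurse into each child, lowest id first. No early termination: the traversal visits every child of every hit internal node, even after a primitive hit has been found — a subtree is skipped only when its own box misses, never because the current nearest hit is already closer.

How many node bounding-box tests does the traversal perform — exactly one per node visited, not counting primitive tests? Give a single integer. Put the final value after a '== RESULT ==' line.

Trace the traversal:
N0 x:[22,59] y:[11,49] z:[13,48] -> hit [22,48], descend [9, 12]
  N9 x:[36,59] y:[33,49] z:[14,39] -> hit [36,39], descend [1, 4]
    N1 x:[36,59] y:[33,47] z:[25,39] -> hit [36,39], descend [7, 11]
      N7 x:[48,59] y:[33,41] z:[25,36] -> miss, prune
      N11 x:[36,38] y:[45,47] z:[36,39] -> miss, prune
    N4 x:[50,57] y:[35,49] z:[14,22] -> miss, prune
  N12 x:[22,53] y:[11,31] z:[13,48] -> hit [22,31], descend [2, 5]
    N2 x:[22,53] y:[12,25] z:[13,28] -> hit [22,25], descend [8, 14]
      N8 x:[34,53] y:[12,20] z:[13,17] -> miss, prune
      N14 x:[22,25] y:[24,25] z:[22,28] -> hit [24,25] leaf, test {P7@t=24}
    N5 x:[24,43] y:[11,31] z:[29,48] -> hit [29,31], descend [3, 13]
      N3 x:[33,43] y:[11,15] z:[36,48] -> miss, prune
      N13 x:[24,29] y:[25,31] z:[29,35] -> hit [29,29] leaf, test {P1@t=29}

order=[0, 9, 1, 7, 11, 4, 12, 2, 8, 14, 5, 3, 13]  |boxes|=13  |leaves|=2  hit=P7

== RESULT ==
13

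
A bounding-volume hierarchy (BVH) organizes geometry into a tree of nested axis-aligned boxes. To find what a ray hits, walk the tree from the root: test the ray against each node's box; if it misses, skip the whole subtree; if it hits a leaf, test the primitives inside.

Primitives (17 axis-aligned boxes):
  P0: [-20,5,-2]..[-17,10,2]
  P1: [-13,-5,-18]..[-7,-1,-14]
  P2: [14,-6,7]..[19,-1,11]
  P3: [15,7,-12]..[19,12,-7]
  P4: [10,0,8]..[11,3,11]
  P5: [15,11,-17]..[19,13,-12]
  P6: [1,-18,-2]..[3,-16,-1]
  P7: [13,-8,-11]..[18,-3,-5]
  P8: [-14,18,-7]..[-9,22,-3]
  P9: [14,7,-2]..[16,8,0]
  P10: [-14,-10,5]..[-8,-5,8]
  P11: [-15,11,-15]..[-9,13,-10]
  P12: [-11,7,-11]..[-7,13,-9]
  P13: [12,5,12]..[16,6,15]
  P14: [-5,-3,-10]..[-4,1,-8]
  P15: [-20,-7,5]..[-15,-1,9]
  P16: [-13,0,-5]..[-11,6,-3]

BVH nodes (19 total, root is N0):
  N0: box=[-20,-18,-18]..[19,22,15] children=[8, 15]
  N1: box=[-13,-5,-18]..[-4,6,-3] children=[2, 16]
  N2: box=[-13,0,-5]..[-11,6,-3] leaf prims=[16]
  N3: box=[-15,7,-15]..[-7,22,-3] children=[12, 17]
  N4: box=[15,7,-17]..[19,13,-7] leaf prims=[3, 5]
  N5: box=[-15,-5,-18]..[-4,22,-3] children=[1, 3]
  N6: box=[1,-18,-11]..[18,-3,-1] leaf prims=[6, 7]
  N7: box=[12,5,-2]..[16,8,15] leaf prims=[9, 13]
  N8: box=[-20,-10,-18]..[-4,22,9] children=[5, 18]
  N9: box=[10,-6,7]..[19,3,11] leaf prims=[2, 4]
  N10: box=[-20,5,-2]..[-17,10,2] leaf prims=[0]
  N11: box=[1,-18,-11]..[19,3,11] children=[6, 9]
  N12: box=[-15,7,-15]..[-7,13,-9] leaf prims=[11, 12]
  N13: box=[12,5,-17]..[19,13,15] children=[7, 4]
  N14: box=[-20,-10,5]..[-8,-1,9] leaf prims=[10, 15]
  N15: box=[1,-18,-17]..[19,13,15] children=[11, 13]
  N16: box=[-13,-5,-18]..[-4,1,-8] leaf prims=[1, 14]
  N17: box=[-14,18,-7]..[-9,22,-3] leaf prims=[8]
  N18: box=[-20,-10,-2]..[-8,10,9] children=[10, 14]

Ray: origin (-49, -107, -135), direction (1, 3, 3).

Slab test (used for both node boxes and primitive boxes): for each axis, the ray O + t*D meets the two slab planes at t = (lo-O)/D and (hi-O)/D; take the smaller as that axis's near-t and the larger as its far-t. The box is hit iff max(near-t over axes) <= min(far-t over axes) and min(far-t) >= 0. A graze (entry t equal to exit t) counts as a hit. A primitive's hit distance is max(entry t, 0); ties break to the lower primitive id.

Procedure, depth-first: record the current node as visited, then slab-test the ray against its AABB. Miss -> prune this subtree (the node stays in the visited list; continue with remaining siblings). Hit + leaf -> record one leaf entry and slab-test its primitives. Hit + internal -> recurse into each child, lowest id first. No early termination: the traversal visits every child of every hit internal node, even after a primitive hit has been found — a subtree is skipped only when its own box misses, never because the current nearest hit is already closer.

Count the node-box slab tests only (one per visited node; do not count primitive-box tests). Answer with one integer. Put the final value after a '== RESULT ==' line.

Traverse from the root:
N0 x:[29,68] y:[89/3,43] z:[39,50] -> hit [39,43], descend [8, 15]
  N8 x:[29,45] y:[97/3,43] z:[39,48] -> hit [39,43], descend [5, 18]
    N5 x:[34,45] y:[34,43] z:[39,44] -> hit [39,43], descend [1, 3]
      N1 x:[36,45] y:[34,113/3] z:[39,44] -> miss, prune
      N3 x:[34,42] y:[38,43] z:[40,44] -> hit [40,42], descend [12, 17]
        N12 x:[34,42] y:[38,40] z:[40,42] -> hit [40,40] leaf, test {P11@t=40, P12(miss)}
        N17 x:[35,40] y:[125/3,43] z:[128/3,44] -> miss, prune
    N18 x:[29,41] y:[97/3,39] z:[133/3,48] -> miss, prune
  N15 x:[50,68] y:[89/3,40] z:[118/3,50] -> miss, prune

order=[0, 8, 5, 1, 3, 12, 17, 18, 15]  |boxes|=9  |leaves|=1  hit=P11

== RESULT ==
9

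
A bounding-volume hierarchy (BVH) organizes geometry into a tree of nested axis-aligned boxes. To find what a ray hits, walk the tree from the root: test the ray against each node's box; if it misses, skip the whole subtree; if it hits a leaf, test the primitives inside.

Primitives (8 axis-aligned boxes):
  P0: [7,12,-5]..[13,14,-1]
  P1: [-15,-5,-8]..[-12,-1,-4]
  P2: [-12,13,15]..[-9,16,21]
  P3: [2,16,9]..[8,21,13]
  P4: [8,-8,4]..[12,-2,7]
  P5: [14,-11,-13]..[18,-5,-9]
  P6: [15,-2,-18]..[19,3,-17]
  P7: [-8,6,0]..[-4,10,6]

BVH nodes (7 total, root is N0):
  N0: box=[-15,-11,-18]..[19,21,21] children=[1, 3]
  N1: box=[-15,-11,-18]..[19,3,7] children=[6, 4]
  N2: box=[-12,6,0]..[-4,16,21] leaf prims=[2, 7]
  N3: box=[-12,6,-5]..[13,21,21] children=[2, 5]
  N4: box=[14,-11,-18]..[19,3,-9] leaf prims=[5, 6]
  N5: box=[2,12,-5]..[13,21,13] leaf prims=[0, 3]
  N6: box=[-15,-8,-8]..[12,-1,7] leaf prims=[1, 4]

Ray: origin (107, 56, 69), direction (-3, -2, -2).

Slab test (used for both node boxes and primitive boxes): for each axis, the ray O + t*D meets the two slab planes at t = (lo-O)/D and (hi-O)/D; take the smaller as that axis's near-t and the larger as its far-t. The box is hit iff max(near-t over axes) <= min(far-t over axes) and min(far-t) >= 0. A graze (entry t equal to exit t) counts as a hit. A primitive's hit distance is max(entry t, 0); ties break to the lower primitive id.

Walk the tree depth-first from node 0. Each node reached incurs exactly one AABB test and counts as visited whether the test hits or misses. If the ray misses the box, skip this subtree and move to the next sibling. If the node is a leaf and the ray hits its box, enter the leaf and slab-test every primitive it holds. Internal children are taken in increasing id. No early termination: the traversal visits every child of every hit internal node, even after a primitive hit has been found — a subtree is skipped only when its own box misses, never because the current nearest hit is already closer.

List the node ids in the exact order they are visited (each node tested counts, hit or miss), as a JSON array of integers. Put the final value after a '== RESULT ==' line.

Trace the traversal:
N0 x:[88/3,122/3] y:[35/2,67/2] z:[24,87/2] -> hit [88/3,67/2], descend [1, 3]
  N1 x:[88/3,122/3] y:[53/2,67/2] z:[31,87/2] -> hit [31,67/2], descend [4, 6]
    N4 x:[88/3,31] y:[53/2,67/2] z:[39,87/2] -> miss, prune
    N6 x:[95/3,122/3] y:[57/2,32] z:[31,77/2] -> hit [95/3,32] leaf, test {P1(miss), P4@t=95/3}
  N3 x:[94/3,119/3] y:[35/2,25] z:[24,37] -> miss, prune

order=[0, 1, 4, 6, 3]  |boxes|=5  |leaves|=1  hit=P4

== RESULT ==
[0, 1, 4, 6, 3]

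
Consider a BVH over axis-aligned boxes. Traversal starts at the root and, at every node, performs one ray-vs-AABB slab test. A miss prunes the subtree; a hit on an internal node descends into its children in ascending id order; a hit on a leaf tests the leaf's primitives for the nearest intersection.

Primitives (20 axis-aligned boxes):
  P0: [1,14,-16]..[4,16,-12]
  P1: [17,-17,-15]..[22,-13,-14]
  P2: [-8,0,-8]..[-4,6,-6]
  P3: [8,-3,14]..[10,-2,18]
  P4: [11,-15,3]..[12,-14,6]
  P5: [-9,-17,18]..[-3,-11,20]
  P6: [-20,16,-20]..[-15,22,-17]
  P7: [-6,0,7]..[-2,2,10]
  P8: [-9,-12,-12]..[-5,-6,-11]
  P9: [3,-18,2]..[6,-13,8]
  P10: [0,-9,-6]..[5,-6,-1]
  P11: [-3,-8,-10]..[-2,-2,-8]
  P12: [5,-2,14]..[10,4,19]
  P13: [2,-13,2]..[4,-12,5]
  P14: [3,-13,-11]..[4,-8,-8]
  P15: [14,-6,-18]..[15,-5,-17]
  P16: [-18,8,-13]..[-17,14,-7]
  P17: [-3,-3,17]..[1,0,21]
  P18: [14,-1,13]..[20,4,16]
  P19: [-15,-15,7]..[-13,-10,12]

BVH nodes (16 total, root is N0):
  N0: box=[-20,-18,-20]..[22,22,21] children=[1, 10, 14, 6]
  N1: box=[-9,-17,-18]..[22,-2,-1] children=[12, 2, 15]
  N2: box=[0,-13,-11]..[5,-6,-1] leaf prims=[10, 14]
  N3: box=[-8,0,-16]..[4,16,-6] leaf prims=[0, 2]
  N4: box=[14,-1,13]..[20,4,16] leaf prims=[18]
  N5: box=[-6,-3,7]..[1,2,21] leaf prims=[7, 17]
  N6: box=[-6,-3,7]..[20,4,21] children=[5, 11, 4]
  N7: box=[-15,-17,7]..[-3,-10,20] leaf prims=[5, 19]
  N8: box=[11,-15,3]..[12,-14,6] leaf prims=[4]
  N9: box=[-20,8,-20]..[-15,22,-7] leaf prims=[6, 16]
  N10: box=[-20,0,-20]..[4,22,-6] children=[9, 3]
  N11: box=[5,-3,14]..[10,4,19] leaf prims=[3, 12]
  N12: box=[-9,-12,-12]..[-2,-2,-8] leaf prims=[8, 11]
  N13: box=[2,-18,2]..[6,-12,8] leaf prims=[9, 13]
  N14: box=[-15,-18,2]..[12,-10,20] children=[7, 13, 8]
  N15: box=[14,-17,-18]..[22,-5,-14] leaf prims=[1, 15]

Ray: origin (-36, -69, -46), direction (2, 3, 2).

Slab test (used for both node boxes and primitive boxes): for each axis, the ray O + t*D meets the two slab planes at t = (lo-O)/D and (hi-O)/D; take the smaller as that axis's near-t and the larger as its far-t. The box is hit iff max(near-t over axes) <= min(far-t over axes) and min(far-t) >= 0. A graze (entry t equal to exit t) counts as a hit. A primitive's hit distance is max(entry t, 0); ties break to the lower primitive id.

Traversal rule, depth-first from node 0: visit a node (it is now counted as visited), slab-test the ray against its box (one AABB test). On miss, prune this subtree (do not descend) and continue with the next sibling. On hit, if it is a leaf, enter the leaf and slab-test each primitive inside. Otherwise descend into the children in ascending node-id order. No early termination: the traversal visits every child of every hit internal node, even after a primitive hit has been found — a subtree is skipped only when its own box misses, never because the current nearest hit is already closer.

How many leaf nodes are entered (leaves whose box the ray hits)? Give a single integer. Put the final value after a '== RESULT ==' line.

Trace the traversal:
N0 x:[8,29] y:[17,91/3] z:[13,67/2] -> hit [17,29], descend [1, 6, 10, 14]
  N1 x:[27/2,29] y:[52/3,67/3] z:[14,45/2] -> hit [52/3,67/3], descend [2, 12, 15]
    N2 x:[18,41/2] y:[56/3,21] z:[35/2,45/2] -> hit [56/3,41/2] leaf, test {P10@t=20, P14(miss)}
    N12 x:[27/2,17] y:[19,67/3] z:[17,19] -> miss, prune
    N15 x:[25,29] y:[52/3,64/3] z:[14,16] -> miss, prune
  N6 x:[15,28] y:[22,73/3] z:[53/2,67/2] -> miss, prune
  N10 x:[8,20] y:[23,91/3] z:[13,20] -> miss, prune
  N14 x:[21/2,24] y:[17,59/3] z:[24,33] -> miss, prune

Visited [0, 1, 2, 12, 15, 6, 10, 14]. Tests: 8 box, 1 leaf. Nearest: P10.

== RESULT ==
1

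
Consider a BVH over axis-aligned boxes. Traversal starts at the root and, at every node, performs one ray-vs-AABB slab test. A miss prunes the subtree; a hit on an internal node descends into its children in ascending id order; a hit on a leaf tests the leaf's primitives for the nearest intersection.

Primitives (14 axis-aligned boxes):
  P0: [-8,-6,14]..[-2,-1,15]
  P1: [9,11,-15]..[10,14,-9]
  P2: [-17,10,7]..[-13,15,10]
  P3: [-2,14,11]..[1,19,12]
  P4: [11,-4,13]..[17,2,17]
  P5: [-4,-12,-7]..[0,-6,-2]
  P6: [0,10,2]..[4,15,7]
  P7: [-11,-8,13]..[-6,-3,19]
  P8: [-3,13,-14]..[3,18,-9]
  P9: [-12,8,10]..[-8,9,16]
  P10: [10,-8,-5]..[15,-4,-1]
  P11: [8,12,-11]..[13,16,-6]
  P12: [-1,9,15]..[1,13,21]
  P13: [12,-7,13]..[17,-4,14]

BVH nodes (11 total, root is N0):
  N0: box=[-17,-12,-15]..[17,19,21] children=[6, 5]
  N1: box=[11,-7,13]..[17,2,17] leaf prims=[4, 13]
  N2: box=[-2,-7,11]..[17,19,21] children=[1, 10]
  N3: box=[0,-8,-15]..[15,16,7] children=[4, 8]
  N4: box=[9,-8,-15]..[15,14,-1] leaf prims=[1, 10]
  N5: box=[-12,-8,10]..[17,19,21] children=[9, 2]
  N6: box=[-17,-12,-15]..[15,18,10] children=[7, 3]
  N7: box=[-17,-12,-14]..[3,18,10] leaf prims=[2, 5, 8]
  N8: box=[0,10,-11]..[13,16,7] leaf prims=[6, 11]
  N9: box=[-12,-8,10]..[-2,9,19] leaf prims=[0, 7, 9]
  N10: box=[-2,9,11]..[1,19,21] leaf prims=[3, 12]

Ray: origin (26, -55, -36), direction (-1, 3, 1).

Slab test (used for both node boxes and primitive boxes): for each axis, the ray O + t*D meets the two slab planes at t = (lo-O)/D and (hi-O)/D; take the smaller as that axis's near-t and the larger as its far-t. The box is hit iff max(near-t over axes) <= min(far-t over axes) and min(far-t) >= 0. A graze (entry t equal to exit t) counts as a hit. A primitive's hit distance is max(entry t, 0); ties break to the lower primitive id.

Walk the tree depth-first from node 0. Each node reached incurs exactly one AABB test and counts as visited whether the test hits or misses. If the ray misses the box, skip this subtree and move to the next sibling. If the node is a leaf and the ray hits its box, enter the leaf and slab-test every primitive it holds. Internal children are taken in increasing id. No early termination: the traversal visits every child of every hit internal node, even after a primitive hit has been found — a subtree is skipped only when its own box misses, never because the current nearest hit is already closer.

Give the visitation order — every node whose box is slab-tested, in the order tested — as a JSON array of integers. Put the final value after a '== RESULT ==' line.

Traverse from the root:
N0 x:[9,43] y:[43/3,74/3] z:[21,57] -> hit [21,74/3], descend [5, 6]
  N5 x:[9,38] y:[47/3,74/3] z:[46,57] -> miss, prune
  N6 x:[11,43] y:[43/3,73/3] z:[21,46] -> hit [21,73/3], descend [3, 7]
    N3 x:[11,26] y:[47/3,71/3] z:[21,43] -> hit [21,71/3], descend [4, 8]
      N4 x:[11,17] y:[47/3,23] z:[21,35] -> miss, prune
      N8 x:[13,26] y:[65/3,71/3] z:[25,43] -> miss, prune
    N7 x:[23,43] y:[43/3,73/3] z:[22,46] -> hit [23,73/3] leaf, test {P2(miss), P5(miss), P8@t=23}

7 AABB tests over nodes [0, 5, 6, 3, 4, 8, 7]; 1 leaf entered; closest P8.

== RESULT ==
[0, 5, 6, 3, 4, 8, 7]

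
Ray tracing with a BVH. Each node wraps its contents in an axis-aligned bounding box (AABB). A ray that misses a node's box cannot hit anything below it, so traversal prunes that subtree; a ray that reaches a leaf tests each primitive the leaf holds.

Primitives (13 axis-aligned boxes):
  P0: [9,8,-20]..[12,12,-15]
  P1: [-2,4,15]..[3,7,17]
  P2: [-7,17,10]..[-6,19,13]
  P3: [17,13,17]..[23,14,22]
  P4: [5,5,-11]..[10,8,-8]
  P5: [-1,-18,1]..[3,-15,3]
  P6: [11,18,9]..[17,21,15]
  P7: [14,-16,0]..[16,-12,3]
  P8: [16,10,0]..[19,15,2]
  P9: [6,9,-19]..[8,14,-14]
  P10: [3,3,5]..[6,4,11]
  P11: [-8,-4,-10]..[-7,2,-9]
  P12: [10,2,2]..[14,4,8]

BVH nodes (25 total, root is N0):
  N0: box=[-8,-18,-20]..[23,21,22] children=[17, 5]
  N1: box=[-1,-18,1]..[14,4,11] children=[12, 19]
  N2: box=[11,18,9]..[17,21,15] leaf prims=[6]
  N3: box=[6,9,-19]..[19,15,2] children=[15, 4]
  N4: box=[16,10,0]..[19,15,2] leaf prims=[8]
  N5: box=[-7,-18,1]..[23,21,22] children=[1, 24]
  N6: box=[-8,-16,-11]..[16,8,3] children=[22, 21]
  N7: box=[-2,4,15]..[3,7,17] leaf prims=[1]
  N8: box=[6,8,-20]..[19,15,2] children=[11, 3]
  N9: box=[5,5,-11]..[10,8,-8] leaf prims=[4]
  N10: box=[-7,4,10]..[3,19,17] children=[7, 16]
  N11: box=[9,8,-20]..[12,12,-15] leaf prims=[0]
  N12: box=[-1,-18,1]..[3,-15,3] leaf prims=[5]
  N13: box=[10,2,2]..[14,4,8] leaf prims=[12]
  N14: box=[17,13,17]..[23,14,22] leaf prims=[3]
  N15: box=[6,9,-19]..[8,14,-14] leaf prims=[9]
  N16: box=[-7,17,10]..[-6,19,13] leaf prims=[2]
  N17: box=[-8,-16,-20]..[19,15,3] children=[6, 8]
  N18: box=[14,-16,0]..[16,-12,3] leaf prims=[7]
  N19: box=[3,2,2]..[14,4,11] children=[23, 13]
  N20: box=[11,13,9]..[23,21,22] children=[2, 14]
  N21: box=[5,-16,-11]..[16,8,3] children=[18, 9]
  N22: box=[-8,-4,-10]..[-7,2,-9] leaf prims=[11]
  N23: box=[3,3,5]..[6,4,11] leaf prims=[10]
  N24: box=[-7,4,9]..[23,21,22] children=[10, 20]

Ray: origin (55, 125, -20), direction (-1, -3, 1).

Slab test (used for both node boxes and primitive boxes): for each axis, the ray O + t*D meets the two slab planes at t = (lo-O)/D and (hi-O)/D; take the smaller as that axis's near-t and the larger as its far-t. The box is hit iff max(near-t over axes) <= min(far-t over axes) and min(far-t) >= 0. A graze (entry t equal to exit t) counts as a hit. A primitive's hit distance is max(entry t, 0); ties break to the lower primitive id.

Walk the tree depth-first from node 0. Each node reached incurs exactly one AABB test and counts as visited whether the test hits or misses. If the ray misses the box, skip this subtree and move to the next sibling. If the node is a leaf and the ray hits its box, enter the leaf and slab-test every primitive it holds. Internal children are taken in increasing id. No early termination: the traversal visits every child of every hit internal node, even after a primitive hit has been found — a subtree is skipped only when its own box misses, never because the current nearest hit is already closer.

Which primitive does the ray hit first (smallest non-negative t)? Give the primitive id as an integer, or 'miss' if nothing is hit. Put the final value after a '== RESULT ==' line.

Walk:
N0 x:[32,63] y:[104/3,143/3] z:[0,42] -> hit [104/3,42], descend [5, 17]
  N5 x:[32,62] y:[104/3,143/3] z:[21,42] -> hit [104/3,42], descend [1, 24]
    N1 x:[41,56] y:[121/3,143/3] z:[21,31] -> miss, prune
    N24 x:[32,62] y:[104/3,121/3] z:[29,42] -> hit [104/3,121/3], descend [10, 20]
      N10 x:[52,62] y:[106/3,121/3] z:[30,37] -> miss, prune
      N20 x:[32,44] y:[104/3,112/3] z:[29,42] -> hit [104/3,112/3], descend [2, 14]
        N2 x:[38,44] y:[104/3,107/3] z:[29,35] -> miss, prune
        N14 x:[32,38] y:[37,112/3] z:[37,42] -> hit [37,112/3] leaf, test {P3@t=37}
  N17 x:[36,63] y:[110/3,47] z:[0,23] -> miss, prune

Summary -> nodes [0, 5, 1, 24, 10, 20, 2, 14, 17]; box-tests=9; leaf-entries=1; first=P3

== RESULT ==
3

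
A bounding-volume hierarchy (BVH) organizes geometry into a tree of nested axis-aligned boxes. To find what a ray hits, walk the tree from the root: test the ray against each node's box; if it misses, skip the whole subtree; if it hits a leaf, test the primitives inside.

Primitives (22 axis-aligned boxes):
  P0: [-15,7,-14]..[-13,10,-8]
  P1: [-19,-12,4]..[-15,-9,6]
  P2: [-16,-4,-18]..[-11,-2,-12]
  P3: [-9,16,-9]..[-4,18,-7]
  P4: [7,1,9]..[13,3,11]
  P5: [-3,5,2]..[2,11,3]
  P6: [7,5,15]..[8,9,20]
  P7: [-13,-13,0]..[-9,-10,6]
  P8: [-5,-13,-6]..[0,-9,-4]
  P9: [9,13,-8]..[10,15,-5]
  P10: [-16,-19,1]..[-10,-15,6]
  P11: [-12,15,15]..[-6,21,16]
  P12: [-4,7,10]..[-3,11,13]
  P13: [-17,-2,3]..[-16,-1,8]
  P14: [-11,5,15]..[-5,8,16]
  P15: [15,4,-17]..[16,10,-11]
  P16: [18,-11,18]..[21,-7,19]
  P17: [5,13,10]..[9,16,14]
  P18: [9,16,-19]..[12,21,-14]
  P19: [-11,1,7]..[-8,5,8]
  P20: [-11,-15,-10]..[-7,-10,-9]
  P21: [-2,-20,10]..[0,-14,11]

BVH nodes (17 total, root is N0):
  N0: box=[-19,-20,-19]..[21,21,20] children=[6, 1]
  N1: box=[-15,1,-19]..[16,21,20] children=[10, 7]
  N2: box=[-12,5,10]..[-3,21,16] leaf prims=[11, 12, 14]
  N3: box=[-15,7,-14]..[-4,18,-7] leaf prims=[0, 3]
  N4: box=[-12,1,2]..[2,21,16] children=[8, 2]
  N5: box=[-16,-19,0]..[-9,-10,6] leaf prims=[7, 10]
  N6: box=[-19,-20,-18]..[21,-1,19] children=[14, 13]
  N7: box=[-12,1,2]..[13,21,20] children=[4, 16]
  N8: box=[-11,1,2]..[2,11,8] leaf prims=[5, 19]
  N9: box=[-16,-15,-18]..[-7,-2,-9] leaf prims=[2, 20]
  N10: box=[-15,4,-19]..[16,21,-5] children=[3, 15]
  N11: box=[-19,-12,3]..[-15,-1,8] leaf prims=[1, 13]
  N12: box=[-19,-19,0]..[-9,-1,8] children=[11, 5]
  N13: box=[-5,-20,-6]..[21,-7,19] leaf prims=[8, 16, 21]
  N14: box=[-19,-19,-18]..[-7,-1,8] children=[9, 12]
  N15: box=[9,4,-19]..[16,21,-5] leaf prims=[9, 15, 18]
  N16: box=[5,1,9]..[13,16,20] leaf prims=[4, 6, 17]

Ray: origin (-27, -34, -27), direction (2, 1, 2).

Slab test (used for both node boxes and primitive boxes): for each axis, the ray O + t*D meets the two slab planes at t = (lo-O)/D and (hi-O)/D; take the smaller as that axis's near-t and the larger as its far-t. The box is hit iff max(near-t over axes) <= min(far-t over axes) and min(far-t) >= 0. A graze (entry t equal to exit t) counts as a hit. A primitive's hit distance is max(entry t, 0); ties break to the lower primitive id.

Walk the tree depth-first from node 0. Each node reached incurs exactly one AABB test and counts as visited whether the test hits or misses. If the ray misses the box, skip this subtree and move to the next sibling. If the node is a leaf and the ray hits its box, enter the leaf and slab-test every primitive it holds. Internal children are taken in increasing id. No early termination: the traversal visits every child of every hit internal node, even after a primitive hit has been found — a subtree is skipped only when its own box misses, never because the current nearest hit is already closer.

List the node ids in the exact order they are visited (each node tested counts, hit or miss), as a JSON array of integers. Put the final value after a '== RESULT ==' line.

Traverse from the root:
N0 x:[4,24] y:[14,55] z:[4,47/2] -> hit [14,47/2], descend [1, 6]
  N1 x:[6,43/2] y:[35,55] z:[4,47/2] -> miss, prune
  N6 x:[4,24] y:[14,33] z:[9/2,23] -> hit [14,23], descend [13, 14]
    N13 x:[11,24] y:[14,27] z:[21/2,23] -> hit [14,23] leaf, test {P8(miss), P16@t=23, P21(miss)}
    N14 x:[4,10] y:[15,33] z:[9/2,35/2] -> miss, prune

Visited [0, 1, 6, 13, 14]. Tests: 5 box, 1 leaf. Nearest: P16.

== RESULT ==
[0, 1, 6, 13, 14]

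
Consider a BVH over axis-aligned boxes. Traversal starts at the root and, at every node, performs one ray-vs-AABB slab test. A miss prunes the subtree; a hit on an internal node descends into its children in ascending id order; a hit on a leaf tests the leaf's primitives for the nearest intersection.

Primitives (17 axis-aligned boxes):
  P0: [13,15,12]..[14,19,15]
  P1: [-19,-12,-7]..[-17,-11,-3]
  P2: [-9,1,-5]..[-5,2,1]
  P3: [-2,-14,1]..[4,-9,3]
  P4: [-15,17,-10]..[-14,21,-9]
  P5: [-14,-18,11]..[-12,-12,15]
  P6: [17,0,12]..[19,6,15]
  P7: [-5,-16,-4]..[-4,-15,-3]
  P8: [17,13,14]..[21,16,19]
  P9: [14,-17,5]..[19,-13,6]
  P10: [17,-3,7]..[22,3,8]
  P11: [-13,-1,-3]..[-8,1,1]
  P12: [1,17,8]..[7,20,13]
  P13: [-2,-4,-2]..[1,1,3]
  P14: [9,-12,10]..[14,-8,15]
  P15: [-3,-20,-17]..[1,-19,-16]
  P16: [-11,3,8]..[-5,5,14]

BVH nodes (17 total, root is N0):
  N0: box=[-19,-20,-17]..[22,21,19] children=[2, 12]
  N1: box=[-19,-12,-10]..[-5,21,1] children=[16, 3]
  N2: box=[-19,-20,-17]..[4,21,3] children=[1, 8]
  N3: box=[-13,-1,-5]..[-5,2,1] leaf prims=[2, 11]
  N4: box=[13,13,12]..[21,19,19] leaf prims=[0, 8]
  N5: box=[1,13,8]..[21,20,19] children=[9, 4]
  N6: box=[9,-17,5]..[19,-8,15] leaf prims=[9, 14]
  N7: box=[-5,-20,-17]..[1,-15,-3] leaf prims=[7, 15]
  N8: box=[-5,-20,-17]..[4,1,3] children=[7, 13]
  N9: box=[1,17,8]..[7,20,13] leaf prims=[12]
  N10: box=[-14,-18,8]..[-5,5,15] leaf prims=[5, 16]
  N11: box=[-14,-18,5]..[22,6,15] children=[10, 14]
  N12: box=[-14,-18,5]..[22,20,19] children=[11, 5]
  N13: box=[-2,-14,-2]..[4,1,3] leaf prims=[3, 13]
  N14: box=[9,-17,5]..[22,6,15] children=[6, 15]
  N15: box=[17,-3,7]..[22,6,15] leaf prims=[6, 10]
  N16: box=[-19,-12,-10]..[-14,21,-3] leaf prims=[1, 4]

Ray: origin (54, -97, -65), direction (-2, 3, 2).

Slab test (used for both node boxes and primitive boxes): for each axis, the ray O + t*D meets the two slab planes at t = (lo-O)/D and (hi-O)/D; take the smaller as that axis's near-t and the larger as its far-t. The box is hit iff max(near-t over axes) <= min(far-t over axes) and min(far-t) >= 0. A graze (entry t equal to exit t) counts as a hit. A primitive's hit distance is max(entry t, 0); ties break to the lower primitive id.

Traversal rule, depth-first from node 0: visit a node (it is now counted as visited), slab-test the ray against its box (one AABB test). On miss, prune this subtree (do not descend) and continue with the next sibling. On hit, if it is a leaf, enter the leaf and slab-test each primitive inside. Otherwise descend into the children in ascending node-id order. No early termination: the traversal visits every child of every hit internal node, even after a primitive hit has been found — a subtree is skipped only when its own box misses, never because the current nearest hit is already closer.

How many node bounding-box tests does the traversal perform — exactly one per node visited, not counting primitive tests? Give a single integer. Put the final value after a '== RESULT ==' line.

Trace the traversal:
N0 x:[16,73/2] y:[77/3,118/3] z:[24,42] -> hit [77/3,73/2], descend [2, 12]
  N2 x:[25,73/2] y:[77/3,118/3] z:[24,34] -> hit [77/3,34], descend [1, 8]
    N1 x:[59/2,73/2] y:[85/3,118/3] z:[55/2,33] -> hit [59/2,33], descend [3, 16]
      N3 x:[59/2,67/2] y:[32,33] z:[30,33] -> hit [32,33] leaf, test {P2(miss), P11@t=32}
      N16 x:[34,73/2] y:[85/3,118/3] z:[55/2,31] -> miss, prune
    N8 x:[25,59/2] y:[77/3,98/3] z:[24,34] -> hit [77/3,59/2], descend [7, 13]
      N7 x:[53/2,59/2] y:[77/3,82/3] z:[24,31] -> hit [53/2,82/3] leaf, test {P7(miss), P15(miss)}
      N13 x:[25,28] y:[83/3,98/3] z:[63/2,34] -> miss, prune
  N12 x:[16,34] y:[79/3,39] z:[35,42] -> miss, prune

9 AABB tests over nodes [0, 2, 1, 3, 16, 8, 7, 13, 12]; 2 leaves entered; closest P11.

== RESULT ==
9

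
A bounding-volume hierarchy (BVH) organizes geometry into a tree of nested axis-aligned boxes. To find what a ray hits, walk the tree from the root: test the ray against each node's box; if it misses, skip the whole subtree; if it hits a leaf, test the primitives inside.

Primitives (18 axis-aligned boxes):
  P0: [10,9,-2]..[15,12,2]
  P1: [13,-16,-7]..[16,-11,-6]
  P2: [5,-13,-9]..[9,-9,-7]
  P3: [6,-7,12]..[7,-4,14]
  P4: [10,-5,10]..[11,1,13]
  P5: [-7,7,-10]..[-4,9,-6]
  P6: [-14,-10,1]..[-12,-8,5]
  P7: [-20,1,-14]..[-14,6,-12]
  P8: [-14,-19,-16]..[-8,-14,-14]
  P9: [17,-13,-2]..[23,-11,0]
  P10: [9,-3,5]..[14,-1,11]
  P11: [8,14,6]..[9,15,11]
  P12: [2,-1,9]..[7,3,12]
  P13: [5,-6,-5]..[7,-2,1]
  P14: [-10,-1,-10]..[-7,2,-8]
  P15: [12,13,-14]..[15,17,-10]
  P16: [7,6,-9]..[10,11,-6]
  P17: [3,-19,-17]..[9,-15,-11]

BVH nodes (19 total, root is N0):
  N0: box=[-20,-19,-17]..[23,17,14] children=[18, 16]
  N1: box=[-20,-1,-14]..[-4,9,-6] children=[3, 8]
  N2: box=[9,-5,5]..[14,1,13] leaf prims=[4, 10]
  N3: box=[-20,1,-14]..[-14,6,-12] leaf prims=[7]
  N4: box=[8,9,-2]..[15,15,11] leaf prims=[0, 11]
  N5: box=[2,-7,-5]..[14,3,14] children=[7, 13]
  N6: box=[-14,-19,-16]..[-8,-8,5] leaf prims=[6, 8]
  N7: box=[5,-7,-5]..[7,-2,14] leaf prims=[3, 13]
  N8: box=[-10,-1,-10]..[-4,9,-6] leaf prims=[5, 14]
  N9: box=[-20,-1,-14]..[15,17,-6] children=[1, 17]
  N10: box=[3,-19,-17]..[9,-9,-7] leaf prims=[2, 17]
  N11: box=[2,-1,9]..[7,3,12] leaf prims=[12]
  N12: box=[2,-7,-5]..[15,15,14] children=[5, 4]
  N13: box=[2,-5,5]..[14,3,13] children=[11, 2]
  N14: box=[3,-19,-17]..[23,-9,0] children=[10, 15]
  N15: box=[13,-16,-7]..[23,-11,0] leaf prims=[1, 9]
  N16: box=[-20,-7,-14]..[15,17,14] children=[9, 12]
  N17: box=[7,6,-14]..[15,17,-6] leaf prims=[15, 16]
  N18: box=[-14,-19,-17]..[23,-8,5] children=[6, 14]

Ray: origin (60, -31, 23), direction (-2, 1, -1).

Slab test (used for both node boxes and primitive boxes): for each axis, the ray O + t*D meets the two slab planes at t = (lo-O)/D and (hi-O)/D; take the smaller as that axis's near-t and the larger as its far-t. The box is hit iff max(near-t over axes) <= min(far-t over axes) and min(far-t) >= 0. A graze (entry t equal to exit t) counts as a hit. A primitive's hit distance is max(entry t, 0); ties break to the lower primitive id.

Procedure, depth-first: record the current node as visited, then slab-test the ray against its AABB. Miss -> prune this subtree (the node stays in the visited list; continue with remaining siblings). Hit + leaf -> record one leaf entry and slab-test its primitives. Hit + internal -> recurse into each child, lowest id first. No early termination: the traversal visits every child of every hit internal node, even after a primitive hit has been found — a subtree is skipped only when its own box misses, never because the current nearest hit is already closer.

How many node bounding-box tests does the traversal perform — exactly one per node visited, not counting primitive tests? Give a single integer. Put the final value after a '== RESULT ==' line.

Trace the traversal:
N0 x:[37/2,40] y:[12,48] z:[9,40] -> hit [37/2,40], descend [16, 18]
  N16 x:[45/2,40] y:[24,48] z:[9,37] -> hit [24,37], descend [9, 12]
    N9 x:[45/2,40] y:[30,48] z:[29,37] -> hit [30,37], descend [1, 17]
      N1 x:[32,40] y:[30,40] z:[29,37] -> hit [32,37], descend [3, 8]
        N3 x:[37,40] y:[32,37] z:[35,37] -> hit [37,37] leaf, test {P7@t=37}
        N8 x:[32,35] y:[30,40] z:[29,33] -> hit [32,33] leaf, test {P5(miss), P14(miss)}
      N17 x:[45/2,53/2] y:[37,48] z:[29,37] -> miss, prune
    N12 x:[45/2,29] y:[24,46] z:[9,28] -> hit [24,28], descend [4, 5]
      N4 x:[45/2,26] y:[40,46] z:[12,25] -> miss, prune
      N5 x:[23,29] y:[24,34] z:[9,28] -> hit [24,28], descend [7, 13]
        N7 x:[53/2,55/2] y:[24,29] z:[9,28] -> hit [53/2,55/2] leaf, test {P3(miss), P13@t=53/2}
        N13 x:[23,29] y:[26,34] z:[10,18] -> miss, prune
  N18 x:[37/2,37] y:[12,23] z:[18,40] -> hit [37/2,23], descend [6, 14]
    N6 x:[34,37] y:[12,23] z:[18,39] -> miss, prune
    N14 x:[37/2,57/2] y:[12,22] z:[23,40] -> miss, prune

Visited [0, 16, 9, 1, 3, 8, 17, 12, 4, 5, 7, 13, 18, 6, 14]. Tests: 15 box, 3 leaf. Nearest: P13.

== RESULT ==
15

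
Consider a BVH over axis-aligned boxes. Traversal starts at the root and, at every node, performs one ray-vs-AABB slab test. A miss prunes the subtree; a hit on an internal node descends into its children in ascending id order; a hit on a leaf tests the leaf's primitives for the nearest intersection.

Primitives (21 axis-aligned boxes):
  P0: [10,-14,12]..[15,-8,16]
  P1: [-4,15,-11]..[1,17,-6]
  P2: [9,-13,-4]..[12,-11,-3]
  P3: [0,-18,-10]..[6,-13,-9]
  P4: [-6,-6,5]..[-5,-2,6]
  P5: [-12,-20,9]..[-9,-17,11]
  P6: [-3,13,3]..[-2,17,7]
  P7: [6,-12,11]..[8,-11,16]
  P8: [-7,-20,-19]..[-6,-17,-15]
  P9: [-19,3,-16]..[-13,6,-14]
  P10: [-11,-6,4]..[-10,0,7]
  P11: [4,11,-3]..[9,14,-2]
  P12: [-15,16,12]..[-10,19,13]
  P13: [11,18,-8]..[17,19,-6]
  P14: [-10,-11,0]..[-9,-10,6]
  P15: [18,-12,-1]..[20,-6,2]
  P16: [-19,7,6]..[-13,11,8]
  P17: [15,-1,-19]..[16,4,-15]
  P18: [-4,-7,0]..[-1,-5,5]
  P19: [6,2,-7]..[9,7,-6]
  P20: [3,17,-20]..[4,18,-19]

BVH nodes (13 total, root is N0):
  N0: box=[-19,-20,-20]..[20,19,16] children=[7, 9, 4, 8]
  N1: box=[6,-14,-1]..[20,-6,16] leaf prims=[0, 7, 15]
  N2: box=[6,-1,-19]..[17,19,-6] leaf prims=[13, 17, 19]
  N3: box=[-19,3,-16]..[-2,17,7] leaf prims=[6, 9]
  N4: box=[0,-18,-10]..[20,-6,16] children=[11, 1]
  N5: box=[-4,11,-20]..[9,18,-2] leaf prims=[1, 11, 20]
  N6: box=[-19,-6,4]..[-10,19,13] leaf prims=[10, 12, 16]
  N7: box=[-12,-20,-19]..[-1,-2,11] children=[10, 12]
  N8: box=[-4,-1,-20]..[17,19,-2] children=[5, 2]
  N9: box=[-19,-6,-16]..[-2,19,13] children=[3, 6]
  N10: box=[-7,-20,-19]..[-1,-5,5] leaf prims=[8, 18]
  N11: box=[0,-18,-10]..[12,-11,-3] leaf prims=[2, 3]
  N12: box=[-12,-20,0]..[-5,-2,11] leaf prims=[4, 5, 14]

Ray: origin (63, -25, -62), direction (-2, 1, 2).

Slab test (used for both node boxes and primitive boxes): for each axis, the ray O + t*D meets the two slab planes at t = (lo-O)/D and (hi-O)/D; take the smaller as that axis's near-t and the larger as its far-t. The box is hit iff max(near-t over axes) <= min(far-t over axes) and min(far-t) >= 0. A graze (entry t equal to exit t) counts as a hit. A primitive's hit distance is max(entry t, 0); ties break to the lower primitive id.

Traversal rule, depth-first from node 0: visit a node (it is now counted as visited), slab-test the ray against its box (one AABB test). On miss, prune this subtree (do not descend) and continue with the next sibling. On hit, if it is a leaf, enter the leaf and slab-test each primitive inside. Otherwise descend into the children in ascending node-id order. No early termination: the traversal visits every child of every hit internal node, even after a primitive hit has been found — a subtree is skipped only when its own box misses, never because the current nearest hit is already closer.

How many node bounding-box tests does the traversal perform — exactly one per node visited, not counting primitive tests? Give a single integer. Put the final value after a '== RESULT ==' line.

Trace the traversal:
N0 x:[43/2,41] y:[5,44] z:[21,39] -> hit [43/2,39], descend [4, 7, 8, 9]
  N4 x:[43/2,63/2] y:[7,19] z:[26,39] -> miss, prune
  N7 x:[32,75/2] y:[5,23] z:[43/2,73/2] -> miss, prune
  N8 x:[23,67/2] y:[24,44] z:[21,30] -> hit [24,30], descend [2, 5]
    N2 x:[23,57/2] y:[24,44] z:[43/2,28] -> hit [24,28] leaf, test {P13(miss), P17(miss), P19@t=55/2}
    N5 x:[27,67/2] y:[36,43] z:[21,30] -> miss, prune
  N9 x:[65/2,41] y:[19,44] z:[23,75/2] -> hit [65/2,75/2], descend [3, 6]
    N3 x:[65/2,41] y:[28,42] z:[23,69/2] -> hit [65/2,69/2] leaf, test {P6(miss), P9(miss)}
    N6 x:[73/2,41] y:[19,44] z:[33,75/2] -> hit [73/2,75/2] leaf, test {P10(miss), P12(miss), P16(miss)}

order=[0, 4, 7, 8, 2, 5, 9, 3, 6]  |boxes|=9  |leaves|=3  hit=P19

== RESULT ==
9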